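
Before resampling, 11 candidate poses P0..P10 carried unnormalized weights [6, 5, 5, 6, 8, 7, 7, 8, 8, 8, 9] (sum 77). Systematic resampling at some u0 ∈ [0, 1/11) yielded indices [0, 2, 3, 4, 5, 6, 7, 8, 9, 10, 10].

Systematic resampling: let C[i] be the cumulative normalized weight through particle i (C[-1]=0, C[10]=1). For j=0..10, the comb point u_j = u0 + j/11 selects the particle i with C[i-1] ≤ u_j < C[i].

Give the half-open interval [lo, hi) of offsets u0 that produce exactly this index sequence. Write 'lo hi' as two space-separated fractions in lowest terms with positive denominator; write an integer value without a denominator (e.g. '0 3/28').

C = [6/77, 1/7, 16/77, 2/7, 30/77, 37/77, 4/7, 52/77, 60/77, 68/77, 1]
j=0 picked index 0: u0 ∈ [0, 6/77)
j=1 picked index 2: u0 ∈ [4/77, 9/77)
j=2 picked index 3: u0 ∈ [2/77, 8/77)
j=3 picked index 4: u0 ∈ [1/77, 9/77)
j=4 picked index 5: u0 ∈ [2/77, 9/77)
j=5 picked index 6: u0 ∈ [2/77, 9/77)
j=6 picked index 7: u0 ∈ [2/77, 10/77)
j=7 picked index 8: u0 ∈ [3/77, 1/7)
j=8 picked index 9: u0 ∈ [4/77, 12/77)
j=9 picked index 10: u0 ∈ [5/77, 2/11)
j=10 picked index 10: u0 ∈ [-2/77, 1/11)
intersection: [5/77, 6/77)

5/77 6/77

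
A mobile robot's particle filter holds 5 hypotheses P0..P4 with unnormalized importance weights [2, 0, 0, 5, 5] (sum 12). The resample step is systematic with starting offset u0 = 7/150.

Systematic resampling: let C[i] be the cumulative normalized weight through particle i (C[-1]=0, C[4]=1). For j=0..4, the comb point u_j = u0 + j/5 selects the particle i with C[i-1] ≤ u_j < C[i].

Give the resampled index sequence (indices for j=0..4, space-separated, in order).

C = [1/6, 1/6, 1/6, 7/12, 1]
j=0: u_0=7/150 ∈ [0, 1/6) → index 0
j=1: u_1=37/150 ∈ [1/6, 7/12) → index 3
j=2: u_2=67/150 ∈ [1/6, 7/12) → index 3
j=3: u_3=97/150 ∈ [7/12, 1) → index 4
j=4: u_4=127/150 ∈ [7/12, 1) → index 4

0 3 3 4 4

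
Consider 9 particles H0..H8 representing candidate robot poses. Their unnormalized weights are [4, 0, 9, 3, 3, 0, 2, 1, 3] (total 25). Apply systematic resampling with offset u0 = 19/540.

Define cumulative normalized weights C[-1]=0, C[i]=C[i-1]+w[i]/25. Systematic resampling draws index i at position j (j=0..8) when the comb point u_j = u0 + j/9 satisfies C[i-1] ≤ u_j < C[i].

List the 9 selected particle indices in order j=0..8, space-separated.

C = [4/25, 4/25, 13/25, 16/25, 19/25, 19/25, 21/25, 22/25, 1]
j=0: u_0=19/540 ∈ [0, 4/25) → index 0
j=1: u_1=79/540 ∈ [0, 4/25) → index 0
j=2: u_2=139/540 ∈ [4/25, 13/25) → index 2
j=3: u_3=199/540 ∈ [4/25, 13/25) → index 2
j=4: u_4=259/540 ∈ [4/25, 13/25) → index 2
j=5: u_5=319/540 ∈ [13/25, 16/25) → index 3
j=6: u_6=379/540 ∈ [16/25, 19/25) → index 4
j=7: u_7=439/540 ∈ [19/25, 21/25) → index 6
j=8: u_8=499/540 ∈ [22/25, 1) → index 8

0 0 2 2 2 3 4 6 8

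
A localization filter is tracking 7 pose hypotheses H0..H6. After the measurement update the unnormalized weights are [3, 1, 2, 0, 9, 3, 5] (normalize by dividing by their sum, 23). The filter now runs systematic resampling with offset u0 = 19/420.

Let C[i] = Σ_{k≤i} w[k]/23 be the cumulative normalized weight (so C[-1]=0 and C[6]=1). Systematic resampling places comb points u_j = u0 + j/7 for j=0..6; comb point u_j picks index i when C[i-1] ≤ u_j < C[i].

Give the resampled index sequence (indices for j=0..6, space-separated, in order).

C = [3/23, 4/23, 6/23, 6/23, 15/23, 18/23, 1]
j=0: u_0=19/420 ∈ [0, 3/23) → index 0
j=1: u_1=79/420 ∈ [4/23, 6/23) → index 2
j=2: u_2=139/420 ∈ [6/23, 15/23) → index 4
j=3: u_3=199/420 ∈ [6/23, 15/23) → index 4
j=4: u_4=37/60 ∈ [6/23, 15/23) → index 4
j=5: u_5=319/420 ∈ [15/23, 18/23) → index 5
j=6: u_6=379/420 ∈ [18/23, 1) → index 6

0 2 4 4 4 5 6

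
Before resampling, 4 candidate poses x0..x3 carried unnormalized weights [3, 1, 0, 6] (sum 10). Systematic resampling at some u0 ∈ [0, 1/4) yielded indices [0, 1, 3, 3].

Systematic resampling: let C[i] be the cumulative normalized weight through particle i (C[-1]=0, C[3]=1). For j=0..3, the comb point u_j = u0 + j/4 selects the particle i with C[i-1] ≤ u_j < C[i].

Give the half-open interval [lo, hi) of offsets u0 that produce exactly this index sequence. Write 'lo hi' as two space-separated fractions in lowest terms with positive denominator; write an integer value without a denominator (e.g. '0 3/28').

C = [3/10, 2/5, 2/5, 1]
j=0 picked index 0: u0 ∈ [0, 3/10)
j=1 picked index 1: u0 ∈ [1/20, 3/20)
j=2 picked index 3: u0 ∈ [-1/10, 1/2)
j=3 picked index 3: u0 ∈ [-7/20, 1/4)
intersection: [1/20, 3/20)

1/20 3/20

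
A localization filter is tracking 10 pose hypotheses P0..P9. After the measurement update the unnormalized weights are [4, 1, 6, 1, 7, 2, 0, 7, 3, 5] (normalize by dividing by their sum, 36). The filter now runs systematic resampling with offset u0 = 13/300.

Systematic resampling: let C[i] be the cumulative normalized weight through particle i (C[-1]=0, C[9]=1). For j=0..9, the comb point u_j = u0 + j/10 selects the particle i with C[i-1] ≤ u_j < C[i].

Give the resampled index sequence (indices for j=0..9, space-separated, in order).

0 2 2 4 4 5 7 7 8 9

C = [1/9, 5/36, 11/36, 1/3, 19/36, 7/12, 7/12, 7/9, 31/36, 1]
j=0: u_0=13/300 ∈ [0, 1/9) → index 0
j=1: u_1=43/300 ∈ [5/36, 11/36) → index 2
j=2: u_2=73/300 ∈ [5/36, 11/36) → index 2
j=3: u_3=103/300 ∈ [1/3, 19/36) → index 4
j=4: u_4=133/300 ∈ [1/3, 19/36) → index 4
j=5: u_5=163/300 ∈ [19/36, 7/12) → index 5
j=6: u_6=193/300 ∈ [7/12, 7/9) → index 7
j=7: u_7=223/300 ∈ [7/12, 7/9) → index 7
j=8: u_8=253/300 ∈ [7/9, 31/36) → index 8
j=9: u_9=283/300 ∈ [31/36, 1) → index 9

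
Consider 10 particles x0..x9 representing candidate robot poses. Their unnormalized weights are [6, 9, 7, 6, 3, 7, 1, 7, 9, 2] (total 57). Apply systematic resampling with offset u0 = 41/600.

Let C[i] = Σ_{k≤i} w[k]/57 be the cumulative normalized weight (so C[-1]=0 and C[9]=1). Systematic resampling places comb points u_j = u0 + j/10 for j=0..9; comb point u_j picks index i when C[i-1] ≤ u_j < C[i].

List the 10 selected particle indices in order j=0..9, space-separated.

0 1 2 2 3 5 6 7 8 9

C = [2/19, 5/19, 22/57, 28/57, 31/57, 2/3, 13/19, 46/57, 55/57, 1]
j=0: u_0=41/600 ∈ [0, 2/19) → index 0
j=1: u_1=101/600 ∈ [2/19, 5/19) → index 1
j=2: u_2=161/600 ∈ [5/19, 22/57) → index 2
j=3: u_3=221/600 ∈ [5/19, 22/57) → index 2
j=4: u_4=281/600 ∈ [22/57, 28/57) → index 3
j=5: u_5=341/600 ∈ [31/57, 2/3) → index 5
j=6: u_6=401/600 ∈ [2/3, 13/19) → index 6
j=7: u_7=461/600 ∈ [13/19, 46/57) → index 7
j=8: u_8=521/600 ∈ [46/57, 55/57) → index 8
j=9: u_9=581/600 ∈ [55/57, 1) → index 9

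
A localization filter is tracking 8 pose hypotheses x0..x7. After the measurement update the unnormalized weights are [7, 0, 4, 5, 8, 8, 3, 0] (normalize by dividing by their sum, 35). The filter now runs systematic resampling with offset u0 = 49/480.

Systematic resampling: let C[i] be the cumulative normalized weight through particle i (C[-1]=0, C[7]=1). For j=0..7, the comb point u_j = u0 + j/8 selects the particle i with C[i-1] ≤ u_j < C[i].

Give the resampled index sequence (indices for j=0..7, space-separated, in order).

C = [1/5, 1/5, 11/35, 16/35, 24/35, 32/35, 1, 1]
j=0: u_0=49/480 ∈ [0, 1/5) → index 0
j=1: u_1=109/480 ∈ [1/5, 11/35) → index 2
j=2: u_2=169/480 ∈ [11/35, 16/35) → index 3
j=3: u_3=229/480 ∈ [16/35, 24/35) → index 4
j=4: u_4=289/480 ∈ [16/35, 24/35) → index 4
j=5: u_5=349/480 ∈ [24/35, 32/35) → index 5
j=6: u_6=409/480 ∈ [24/35, 32/35) → index 5
j=7: u_7=469/480 ∈ [32/35, 1) → index 6

0 2 3 4 4 5 5 6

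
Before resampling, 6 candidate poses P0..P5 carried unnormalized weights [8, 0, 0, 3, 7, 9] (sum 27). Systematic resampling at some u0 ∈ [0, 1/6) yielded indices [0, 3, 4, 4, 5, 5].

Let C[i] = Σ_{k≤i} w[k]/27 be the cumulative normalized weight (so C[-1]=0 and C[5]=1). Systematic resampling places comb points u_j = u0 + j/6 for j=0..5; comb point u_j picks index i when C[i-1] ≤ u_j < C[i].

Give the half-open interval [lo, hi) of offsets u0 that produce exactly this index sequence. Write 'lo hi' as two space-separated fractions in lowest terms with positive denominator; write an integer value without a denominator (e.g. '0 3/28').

7/54 1/6

C = [8/27, 8/27, 8/27, 11/27, 2/3, 1]
j=0 picked index 0: u0 ∈ [0, 8/27)
j=1 picked index 3: u0 ∈ [7/54, 13/54)
j=2 picked index 4: u0 ∈ [2/27, 1/3)
j=3 picked index 4: u0 ∈ [-5/54, 1/6)
j=4 picked index 5: u0 ∈ [0, 1/3)
j=5 picked index 5: u0 ∈ [-1/6, 1/6)
intersection: [7/54, 1/6)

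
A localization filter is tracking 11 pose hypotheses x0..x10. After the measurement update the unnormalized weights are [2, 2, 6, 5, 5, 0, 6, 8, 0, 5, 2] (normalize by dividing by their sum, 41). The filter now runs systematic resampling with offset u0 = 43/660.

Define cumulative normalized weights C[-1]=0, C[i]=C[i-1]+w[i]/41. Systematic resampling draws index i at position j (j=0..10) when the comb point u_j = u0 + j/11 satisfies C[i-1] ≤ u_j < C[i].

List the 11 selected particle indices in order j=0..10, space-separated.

C = [2/41, 4/41, 10/41, 15/41, 20/41, 20/41, 26/41, 34/41, 34/41, 39/41, 1]
j=0: u_0=43/660 ∈ [2/41, 4/41) → index 1
j=1: u_1=103/660 ∈ [4/41, 10/41) → index 2
j=2: u_2=163/660 ∈ [10/41, 15/41) → index 3
j=3: u_3=223/660 ∈ [10/41, 15/41) → index 3
j=4: u_4=283/660 ∈ [15/41, 20/41) → index 4
j=5: u_5=343/660 ∈ [20/41, 26/41) → index 6
j=6: u_6=403/660 ∈ [20/41, 26/41) → index 6
j=7: u_7=463/660 ∈ [26/41, 34/41) → index 7
j=8: u_8=523/660 ∈ [26/41, 34/41) → index 7
j=9: u_9=53/60 ∈ [34/41, 39/41) → index 9
j=10: u_10=643/660 ∈ [39/41, 1) → index 10

1 2 3 3 4 6 6 7 7 9 10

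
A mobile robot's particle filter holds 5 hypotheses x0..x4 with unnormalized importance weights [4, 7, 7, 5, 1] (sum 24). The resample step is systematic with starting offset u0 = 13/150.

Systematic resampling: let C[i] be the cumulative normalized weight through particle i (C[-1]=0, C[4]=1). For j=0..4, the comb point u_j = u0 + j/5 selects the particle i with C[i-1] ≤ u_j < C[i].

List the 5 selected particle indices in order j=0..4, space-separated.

C = [1/6, 11/24, 3/4, 23/24, 1]
j=0: u_0=13/150 ∈ [0, 1/6) → index 0
j=1: u_1=43/150 ∈ [1/6, 11/24) → index 1
j=2: u_2=73/150 ∈ [11/24, 3/4) → index 2
j=3: u_3=103/150 ∈ [11/24, 3/4) → index 2
j=4: u_4=133/150 ∈ [3/4, 23/24) → index 3

0 1 2 2 3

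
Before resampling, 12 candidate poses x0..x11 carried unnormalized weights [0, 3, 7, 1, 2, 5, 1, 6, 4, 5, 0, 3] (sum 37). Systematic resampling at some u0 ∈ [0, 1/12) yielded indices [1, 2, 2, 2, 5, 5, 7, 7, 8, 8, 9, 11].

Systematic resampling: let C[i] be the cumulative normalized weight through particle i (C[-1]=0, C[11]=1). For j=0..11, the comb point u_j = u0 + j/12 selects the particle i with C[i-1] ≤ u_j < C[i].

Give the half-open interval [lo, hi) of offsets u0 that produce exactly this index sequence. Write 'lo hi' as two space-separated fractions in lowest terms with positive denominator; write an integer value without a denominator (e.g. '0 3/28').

C = [0, 3/37, 10/37, 11/37, 13/37, 18/37, 19/37, 25/37, 29/37, 34/37, 34/37, 1]
j=0 picked index 1: u0 ∈ [0, 3/37)
j=1 picked index 2: u0 ∈ [-1/444, 83/444)
j=2 picked index 2: u0 ∈ [-19/222, 23/222)
j=3 picked index 2: u0 ∈ [-25/148, 3/148)
j=4 picked index 5: u0 ∈ [2/111, 17/111)
j=5 picked index 5: u0 ∈ [-29/444, 31/444)
j=6 picked index 7: u0 ∈ [1/74, 13/74)
j=7 picked index 7: u0 ∈ [-31/444, 41/444)
j=8 picked index 8: u0 ∈ [1/111, 13/111)
j=9 picked index 8: u0 ∈ [-11/148, 5/148)
j=10 picked index 9: u0 ∈ [-11/222, 19/222)
j=11 picked index 11: u0 ∈ [1/444, 1/12)
intersection: [2/111, 3/148)

2/111 3/148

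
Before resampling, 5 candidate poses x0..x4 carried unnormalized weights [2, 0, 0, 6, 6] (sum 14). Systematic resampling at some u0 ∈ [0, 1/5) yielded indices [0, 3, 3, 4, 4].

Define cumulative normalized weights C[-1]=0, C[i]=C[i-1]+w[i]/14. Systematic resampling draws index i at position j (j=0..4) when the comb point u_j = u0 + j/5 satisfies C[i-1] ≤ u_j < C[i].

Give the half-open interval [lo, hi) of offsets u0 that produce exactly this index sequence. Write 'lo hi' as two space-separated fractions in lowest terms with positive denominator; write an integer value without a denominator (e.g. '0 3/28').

0 1/7

C = [1/7, 1/7, 1/7, 4/7, 1]
j=0 picked index 0: u0 ∈ [0, 1/7)
j=1 picked index 3: u0 ∈ [-2/35, 13/35)
j=2 picked index 3: u0 ∈ [-9/35, 6/35)
j=3 picked index 4: u0 ∈ [-1/35, 2/5)
j=4 picked index 4: u0 ∈ [-8/35, 1/5)
intersection: [0, 1/7)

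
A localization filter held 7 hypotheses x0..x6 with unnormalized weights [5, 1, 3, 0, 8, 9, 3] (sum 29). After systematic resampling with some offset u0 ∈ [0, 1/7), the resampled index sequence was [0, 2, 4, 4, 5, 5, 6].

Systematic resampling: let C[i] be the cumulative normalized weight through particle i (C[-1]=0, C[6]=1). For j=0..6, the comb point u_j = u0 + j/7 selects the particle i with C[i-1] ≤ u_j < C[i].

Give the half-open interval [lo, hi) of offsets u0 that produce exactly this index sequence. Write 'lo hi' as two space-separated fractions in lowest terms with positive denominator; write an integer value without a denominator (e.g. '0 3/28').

13/203 1/7

C = [5/29, 6/29, 9/29, 9/29, 17/29, 26/29, 1]
j=0 picked index 0: u0 ∈ [0, 5/29)
j=1 picked index 2: u0 ∈ [13/203, 34/203)
j=2 picked index 4: u0 ∈ [5/203, 61/203)
j=3 picked index 4: u0 ∈ [-24/203, 32/203)
j=4 picked index 5: u0 ∈ [3/203, 66/203)
j=5 picked index 5: u0 ∈ [-26/203, 37/203)
j=6 picked index 6: u0 ∈ [8/203, 1/7)
intersection: [13/203, 1/7)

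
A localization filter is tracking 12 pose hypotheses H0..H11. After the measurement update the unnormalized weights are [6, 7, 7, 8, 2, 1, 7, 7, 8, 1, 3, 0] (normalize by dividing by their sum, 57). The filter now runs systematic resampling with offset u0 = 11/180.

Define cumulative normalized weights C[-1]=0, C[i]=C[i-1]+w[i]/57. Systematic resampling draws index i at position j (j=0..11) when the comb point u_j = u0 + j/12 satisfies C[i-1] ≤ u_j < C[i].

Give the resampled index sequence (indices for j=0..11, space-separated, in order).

0 1 1 2 3 3 6 6 7 8 8 10

C = [2/19, 13/57, 20/57, 28/57, 10/19, 31/57, 2/3, 15/19, 53/57, 18/19, 1, 1]
j=0: u_0=11/180 ∈ [0, 2/19) → index 0
j=1: u_1=13/90 ∈ [2/19, 13/57) → index 1
j=2: u_2=41/180 ∈ [2/19, 13/57) → index 1
j=3: u_3=14/45 ∈ [13/57, 20/57) → index 2
j=4: u_4=71/180 ∈ [20/57, 28/57) → index 3
j=5: u_5=43/90 ∈ [20/57, 28/57) → index 3
j=6: u_6=101/180 ∈ [31/57, 2/3) → index 6
j=7: u_7=29/45 ∈ [31/57, 2/3) → index 6
j=8: u_8=131/180 ∈ [2/3, 15/19) → index 7
j=9: u_9=73/90 ∈ [15/19, 53/57) → index 8
j=10: u_10=161/180 ∈ [15/19, 53/57) → index 8
j=11: u_11=44/45 ∈ [18/19, 1) → index 10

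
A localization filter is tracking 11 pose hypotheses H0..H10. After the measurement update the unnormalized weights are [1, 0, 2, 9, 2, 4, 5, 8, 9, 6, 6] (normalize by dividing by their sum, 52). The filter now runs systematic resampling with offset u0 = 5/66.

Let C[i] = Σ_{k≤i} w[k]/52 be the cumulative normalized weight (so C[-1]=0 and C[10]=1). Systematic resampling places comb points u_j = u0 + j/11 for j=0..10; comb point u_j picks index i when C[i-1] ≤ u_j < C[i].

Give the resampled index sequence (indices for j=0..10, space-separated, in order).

3 3 4 6 6 7 8 8 9 10 10

C = [1/52, 1/52, 3/52, 3/13, 7/26, 9/26, 23/52, 31/52, 10/13, 23/26, 1]
j=0: u_0=5/66 ∈ [3/52, 3/13) → index 3
j=1: u_1=1/6 ∈ [3/52, 3/13) → index 3
j=2: u_2=17/66 ∈ [3/13, 7/26) → index 4
j=3: u_3=23/66 ∈ [9/26, 23/52) → index 6
j=4: u_4=29/66 ∈ [9/26, 23/52) → index 6
j=5: u_5=35/66 ∈ [23/52, 31/52) → index 7
j=6: u_6=41/66 ∈ [31/52, 10/13) → index 8
j=7: u_7=47/66 ∈ [31/52, 10/13) → index 8
j=8: u_8=53/66 ∈ [10/13, 23/26) → index 9
j=9: u_9=59/66 ∈ [23/26, 1) → index 10
j=10: u_10=65/66 ∈ [23/26, 1) → index 10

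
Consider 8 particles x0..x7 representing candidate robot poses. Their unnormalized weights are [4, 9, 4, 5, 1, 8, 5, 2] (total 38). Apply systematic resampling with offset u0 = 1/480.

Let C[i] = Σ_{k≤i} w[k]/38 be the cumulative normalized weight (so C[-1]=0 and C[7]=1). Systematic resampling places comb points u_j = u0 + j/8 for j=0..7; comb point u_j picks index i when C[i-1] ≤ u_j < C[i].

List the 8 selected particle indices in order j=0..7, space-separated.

0 1 1 2 3 5 5 6

C = [2/19, 13/38, 17/38, 11/19, 23/38, 31/38, 18/19, 1]
j=0: u_0=1/480 ∈ [0, 2/19) → index 0
j=1: u_1=61/480 ∈ [2/19, 13/38) → index 1
j=2: u_2=121/480 ∈ [2/19, 13/38) → index 1
j=3: u_3=181/480 ∈ [13/38, 17/38) → index 2
j=4: u_4=241/480 ∈ [17/38, 11/19) → index 3
j=5: u_5=301/480 ∈ [23/38, 31/38) → index 5
j=6: u_6=361/480 ∈ [23/38, 31/38) → index 5
j=7: u_7=421/480 ∈ [31/38, 18/19) → index 6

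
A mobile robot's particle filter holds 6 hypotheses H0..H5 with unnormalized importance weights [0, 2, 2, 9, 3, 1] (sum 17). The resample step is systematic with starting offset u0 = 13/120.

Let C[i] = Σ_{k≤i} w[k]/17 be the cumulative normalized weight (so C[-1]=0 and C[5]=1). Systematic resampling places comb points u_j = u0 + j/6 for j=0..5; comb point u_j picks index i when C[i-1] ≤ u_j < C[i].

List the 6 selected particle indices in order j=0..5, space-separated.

C = [0, 2/17, 4/17, 13/17, 16/17, 1]
j=0: u_0=13/120 ∈ [0, 2/17) → index 1
j=1: u_1=11/40 ∈ [4/17, 13/17) → index 3
j=2: u_2=53/120 ∈ [4/17, 13/17) → index 3
j=3: u_3=73/120 ∈ [4/17, 13/17) → index 3
j=4: u_4=31/40 ∈ [13/17, 16/17) → index 4
j=5: u_5=113/120 ∈ [16/17, 1) → index 5

1 3 3 3 4 5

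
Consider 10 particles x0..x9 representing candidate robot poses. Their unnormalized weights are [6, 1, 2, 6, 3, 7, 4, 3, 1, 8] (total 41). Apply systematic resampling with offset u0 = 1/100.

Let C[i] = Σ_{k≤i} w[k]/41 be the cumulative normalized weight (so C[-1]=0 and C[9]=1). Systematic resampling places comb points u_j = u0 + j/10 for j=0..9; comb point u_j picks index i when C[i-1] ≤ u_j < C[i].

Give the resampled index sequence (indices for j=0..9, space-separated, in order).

C = [6/41, 7/41, 9/41, 15/41, 18/41, 25/41, 29/41, 32/41, 33/41, 1]
j=0: u_0=1/100 ∈ [0, 6/41) → index 0
j=1: u_1=11/100 ∈ [0, 6/41) → index 0
j=2: u_2=21/100 ∈ [7/41, 9/41) → index 2
j=3: u_3=31/100 ∈ [9/41, 15/41) → index 3
j=4: u_4=41/100 ∈ [15/41, 18/41) → index 4
j=5: u_5=51/100 ∈ [18/41, 25/41) → index 5
j=6: u_6=61/100 ∈ [25/41, 29/41) → index 6
j=7: u_7=71/100 ∈ [29/41, 32/41) → index 7
j=8: u_8=81/100 ∈ [33/41, 1) → index 9
j=9: u_9=91/100 ∈ [33/41, 1) → index 9

0 0 2 3 4 5 6 7 9 9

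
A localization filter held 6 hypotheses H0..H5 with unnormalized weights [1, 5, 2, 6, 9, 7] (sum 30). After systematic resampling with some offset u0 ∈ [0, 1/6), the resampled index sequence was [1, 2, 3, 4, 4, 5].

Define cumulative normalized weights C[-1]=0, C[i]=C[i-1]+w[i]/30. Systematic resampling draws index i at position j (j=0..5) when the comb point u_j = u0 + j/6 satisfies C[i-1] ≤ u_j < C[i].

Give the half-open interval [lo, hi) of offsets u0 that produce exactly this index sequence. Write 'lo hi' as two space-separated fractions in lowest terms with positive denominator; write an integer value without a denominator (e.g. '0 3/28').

C = [1/30, 1/5, 4/15, 7/15, 23/30, 1]
j=0 picked index 1: u0 ∈ [1/30, 1/5)
j=1 picked index 2: u0 ∈ [1/30, 1/10)
j=2 picked index 3: u0 ∈ [-1/15, 2/15)
j=3 picked index 4: u0 ∈ [-1/30, 4/15)
j=4 picked index 4: u0 ∈ [-1/5, 1/10)
j=5 picked index 5: u0 ∈ [-1/15, 1/6)
intersection: [1/30, 1/10)

1/30 1/10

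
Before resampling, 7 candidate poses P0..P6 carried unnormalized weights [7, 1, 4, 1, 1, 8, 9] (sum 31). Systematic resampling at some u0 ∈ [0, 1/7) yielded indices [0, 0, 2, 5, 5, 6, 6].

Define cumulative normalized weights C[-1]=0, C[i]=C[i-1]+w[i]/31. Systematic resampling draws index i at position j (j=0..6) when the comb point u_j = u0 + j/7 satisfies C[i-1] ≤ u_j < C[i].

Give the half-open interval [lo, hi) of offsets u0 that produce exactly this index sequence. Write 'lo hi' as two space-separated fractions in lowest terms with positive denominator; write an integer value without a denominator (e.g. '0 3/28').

C = [7/31, 8/31, 12/31, 13/31, 14/31, 22/31, 1]
j=0 picked index 0: u0 ∈ [0, 7/31)
j=1 picked index 0: u0 ∈ [-1/7, 18/217)
j=2 picked index 2: u0 ∈ [-6/217, 22/217)
j=3 picked index 5: u0 ∈ [5/217, 61/217)
j=4 picked index 5: u0 ∈ [-26/217, 30/217)
j=5 picked index 6: u0 ∈ [-1/217, 2/7)
j=6 picked index 6: u0 ∈ [-32/217, 1/7)
intersection: [5/217, 18/217)

5/217 18/217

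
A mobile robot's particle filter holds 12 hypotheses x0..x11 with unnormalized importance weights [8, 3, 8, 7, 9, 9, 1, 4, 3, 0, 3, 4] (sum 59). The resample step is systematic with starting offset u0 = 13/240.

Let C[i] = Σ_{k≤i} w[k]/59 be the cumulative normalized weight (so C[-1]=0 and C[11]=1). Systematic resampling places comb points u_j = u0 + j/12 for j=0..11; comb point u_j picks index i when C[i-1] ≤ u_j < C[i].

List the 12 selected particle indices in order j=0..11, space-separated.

C = [8/59, 11/59, 19/59, 26/59, 35/59, 44/59, 45/59, 49/59, 52/59, 52/59, 55/59, 1]
j=0: u_0=13/240 ∈ [0, 8/59) → index 0
j=1: u_1=11/80 ∈ [8/59, 11/59) → index 1
j=2: u_2=53/240 ∈ [11/59, 19/59) → index 2
j=3: u_3=73/240 ∈ [11/59, 19/59) → index 2
j=4: u_4=31/80 ∈ [19/59, 26/59) → index 3
j=5: u_5=113/240 ∈ [26/59, 35/59) → index 4
j=6: u_6=133/240 ∈ [26/59, 35/59) → index 4
j=7: u_7=51/80 ∈ [35/59, 44/59) → index 5
j=8: u_8=173/240 ∈ [35/59, 44/59) → index 5
j=9: u_9=193/240 ∈ [45/59, 49/59) → index 7
j=10: u_10=71/80 ∈ [52/59, 55/59) → index 10
j=11: u_11=233/240 ∈ [55/59, 1) → index 11

0 1 2 2 3 4 4 5 5 7 10 11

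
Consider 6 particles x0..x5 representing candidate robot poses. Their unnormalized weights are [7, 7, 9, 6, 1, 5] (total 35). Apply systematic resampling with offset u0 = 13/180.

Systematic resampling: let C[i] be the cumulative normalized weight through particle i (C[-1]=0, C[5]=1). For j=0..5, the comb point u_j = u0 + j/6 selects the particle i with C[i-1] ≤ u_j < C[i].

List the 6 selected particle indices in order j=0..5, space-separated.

0 1 2 2 3 5

C = [1/5, 2/5, 23/35, 29/35, 6/7, 1]
j=0: u_0=13/180 ∈ [0, 1/5) → index 0
j=1: u_1=43/180 ∈ [1/5, 2/5) → index 1
j=2: u_2=73/180 ∈ [2/5, 23/35) → index 2
j=3: u_3=103/180 ∈ [2/5, 23/35) → index 2
j=4: u_4=133/180 ∈ [23/35, 29/35) → index 3
j=5: u_5=163/180 ∈ [6/7, 1) → index 5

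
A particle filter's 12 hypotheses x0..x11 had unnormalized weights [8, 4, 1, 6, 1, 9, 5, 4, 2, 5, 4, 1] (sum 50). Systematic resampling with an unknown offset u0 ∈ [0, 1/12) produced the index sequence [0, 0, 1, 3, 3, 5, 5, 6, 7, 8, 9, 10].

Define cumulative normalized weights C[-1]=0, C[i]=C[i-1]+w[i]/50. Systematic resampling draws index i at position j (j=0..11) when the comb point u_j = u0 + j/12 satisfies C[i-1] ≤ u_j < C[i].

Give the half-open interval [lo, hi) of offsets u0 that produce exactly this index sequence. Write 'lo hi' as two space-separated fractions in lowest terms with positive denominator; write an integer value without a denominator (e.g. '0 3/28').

C = [4/25, 6/25, 13/50, 19/50, 2/5, 29/50, 17/25, 19/25, 4/5, 9/10, 49/50, 1]
j=0 picked index 0: u0 ∈ [0, 4/25)
j=1 picked index 0: u0 ∈ [-1/12, 23/300)
j=2 picked index 1: u0 ∈ [-1/150, 11/150)
j=3 picked index 3: u0 ∈ [1/100, 13/100)
j=4 picked index 3: u0 ∈ [-11/150, 7/150)
j=5 picked index 5: u0 ∈ [-1/60, 49/300)
j=6 picked index 5: u0 ∈ [-1/10, 2/25)
j=7 picked index 6: u0 ∈ [-1/300, 29/300)
j=8 picked index 7: u0 ∈ [1/75, 7/75)
j=9 picked index 8: u0 ∈ [1/100, 1/20)
j=10 picked index 9: u0 ∈ [-1/30, 1/15)
j=11 picked index 10: u0 ∈ [-1/60, 19/300)
intersection: [1/75, 7/150)

1/75 7/150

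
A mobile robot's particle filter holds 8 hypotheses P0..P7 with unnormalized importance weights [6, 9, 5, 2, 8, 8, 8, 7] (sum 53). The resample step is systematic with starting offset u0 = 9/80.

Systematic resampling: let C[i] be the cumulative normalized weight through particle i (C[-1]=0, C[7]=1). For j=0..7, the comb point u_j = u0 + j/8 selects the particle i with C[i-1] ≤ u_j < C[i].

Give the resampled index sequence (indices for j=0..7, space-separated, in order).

C = [6/53, 15/53, 20/53, 22/53, 30/53, 38/53, 46/53, 1]
j=0: u_0=9/80 ∈ [0, 6/53) → index 0
j=1: u_1=19/80 ∈ [6/53, 15/53) → index 1
j=2: u_2=29/80 ∈ [15/53, 20/53) → index 2
j=3: u_3=39/80 ∈ [22/53, 30/53) → index 4
j=4: u_4=49/80 ∈ [30/53, 38/53) → index 5
j=5: u_5=59/80 ∈ [38/53, 46/53) → index 6
j=6: u_6=69/80 ∈ [38/53, 46/53) → index 6
j=7: u_7=79/80 ∈ [46/53, 1) → index 7

0 1 2 4 5 6 6 7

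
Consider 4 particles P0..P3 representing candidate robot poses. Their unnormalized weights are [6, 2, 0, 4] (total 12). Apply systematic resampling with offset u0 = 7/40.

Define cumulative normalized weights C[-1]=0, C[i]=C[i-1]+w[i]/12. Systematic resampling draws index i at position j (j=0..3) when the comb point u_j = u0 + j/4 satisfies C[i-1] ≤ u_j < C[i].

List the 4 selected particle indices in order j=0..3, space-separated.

0 0 3 3

C = [1/2, 2/3, 2/3, 1]
j=0: u_0=7/40 ∈ [0, 1/2) → index 0
j=1: u_1=17/40 ∈ [0, 1/2) → index 0
j=2: u_2=27/40 ∈ [2/3, 1) → index 3
j=3: u_3=37/40 ∈ [2/3, 1) → index 3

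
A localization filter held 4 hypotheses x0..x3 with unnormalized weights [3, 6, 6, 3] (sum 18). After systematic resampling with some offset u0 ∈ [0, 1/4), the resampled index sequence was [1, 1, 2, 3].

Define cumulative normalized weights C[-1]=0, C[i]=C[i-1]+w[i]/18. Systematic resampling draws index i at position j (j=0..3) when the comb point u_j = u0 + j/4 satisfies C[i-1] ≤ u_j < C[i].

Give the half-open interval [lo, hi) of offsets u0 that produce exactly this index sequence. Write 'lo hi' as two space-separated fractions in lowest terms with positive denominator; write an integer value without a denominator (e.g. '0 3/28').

1/6 1/4

C = [1/6, 1/2, 5/6, 1]
j=0 picked index 1: u0 ∈ [1/6, 1/2)
j=1 picked index 1: u0 ∈ [-1/12, 1/4)
j=2 picked index 2: u0 ∈ [0, 1/3)
j=3 picked index 3: u0 ∈ [1/12, 1/4)
intersection: [1/6, 1/4)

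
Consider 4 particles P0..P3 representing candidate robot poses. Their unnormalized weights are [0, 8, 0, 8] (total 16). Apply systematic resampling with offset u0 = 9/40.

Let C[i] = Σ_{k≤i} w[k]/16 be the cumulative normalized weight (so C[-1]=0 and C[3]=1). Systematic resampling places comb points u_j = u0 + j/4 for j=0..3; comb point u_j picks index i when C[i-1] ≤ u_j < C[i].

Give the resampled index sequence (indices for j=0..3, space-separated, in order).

1 1 3 3

C = [0, 1/2, 1/2, 1]
j=0: u_0=9/40 ∈ [0, 1/2) → index 1
j=1: u_1=19/40 ∈ [0, 1/2) → index 1
j=2: u_2=29/40 ∈ [1/2, 1) → index 3
j=3: u_3=39/40 ∈ [1/2, 1) → index 3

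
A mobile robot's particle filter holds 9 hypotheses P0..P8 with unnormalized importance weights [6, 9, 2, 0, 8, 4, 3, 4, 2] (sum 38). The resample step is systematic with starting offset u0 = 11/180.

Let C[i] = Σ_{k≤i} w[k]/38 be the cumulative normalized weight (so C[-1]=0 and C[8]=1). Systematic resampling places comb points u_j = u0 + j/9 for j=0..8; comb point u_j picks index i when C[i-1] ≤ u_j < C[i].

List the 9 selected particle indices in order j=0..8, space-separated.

C = [3/19, 15/38, 17/38, 17/38, 25/38, 29/38, 16/19, 18/19, 1]
j=0: u_0=11/180 ∈ [0, 3/19) → index 0
j=1: u_1=31/180 ∈ [3/19, 15/38) → index 1
j=2: u_2=17/60 ∈ [3/19, 15/38) → index 1
j=3: u_3=71/180 ∈ [3/19, 15/38) → index 1
j=4: u_4=91/180 ∈ [17/38, 25/38) → index 4
j=5: u_5=37/60 ∈ [17/38, 25/38) → index 4
j=6: u_6=131/180 ∈ [25/38, 29/38) → index 5
j=7: u_7=151/180 ∈ [29/38, 16/19) → index 6
j=8: u_8=19/20 ∈ [18/19, 1) → index 8

0 1 1 1 4 4 5 6 8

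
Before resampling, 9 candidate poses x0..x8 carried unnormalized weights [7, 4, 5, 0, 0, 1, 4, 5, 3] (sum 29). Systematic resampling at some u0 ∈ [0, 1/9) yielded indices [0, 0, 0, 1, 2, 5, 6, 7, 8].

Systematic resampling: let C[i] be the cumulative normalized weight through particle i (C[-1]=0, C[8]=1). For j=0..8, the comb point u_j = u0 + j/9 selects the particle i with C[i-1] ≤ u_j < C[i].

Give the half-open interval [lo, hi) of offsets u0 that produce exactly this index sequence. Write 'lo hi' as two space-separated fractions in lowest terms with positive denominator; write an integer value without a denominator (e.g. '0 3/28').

2/261 5/261

C = [7/29, 11/29, 16/29, 16/29, 16/29, 17/29, 21/29, 26/29, 1]
j=0 picked index 0: u0 ∈ [0, 7/29)
j=1 picked index 0: u0 ∈ [-1/9, 34/261)
j=2 picked index 0: u0 ∈ [-2/9, 5/261)
j=3 picked index 1: u0 ∈ [-8/87, 4/87)
j=4 picked index 2: u0 ∈ [-17/261, 28/261)
j=5 picked index 5: u0 ∈ [-1/261, 8/261)
j=6 picked index 6: u0 ∈ [-7/87, 5/87)
j=7 picked index 7: u0 ∈ [-14/261, 31/261)
j=8 picked index 8: u0 ∈ [2/261, 1/9)
intersection: [2/261, 5/261)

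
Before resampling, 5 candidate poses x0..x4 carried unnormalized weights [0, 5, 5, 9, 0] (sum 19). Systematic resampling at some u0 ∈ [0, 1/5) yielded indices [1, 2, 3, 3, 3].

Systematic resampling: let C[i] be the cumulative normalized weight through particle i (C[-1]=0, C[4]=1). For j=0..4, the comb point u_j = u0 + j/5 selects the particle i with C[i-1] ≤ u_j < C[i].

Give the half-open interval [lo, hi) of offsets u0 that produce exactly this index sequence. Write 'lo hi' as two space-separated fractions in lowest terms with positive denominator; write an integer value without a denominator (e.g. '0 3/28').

C = [0, 5/19, 10/19, 1, 1]
j=0 picked index 1: u0 ∈ [0, 5/19)
j=1 picked index 2: u0 ∈ [6/95, 31/95)
j=2 picked index 3: u0 ∈ [12/95, 3/5)
j=3 picked index 3: u0 ∈ [-7/95, 2/5)
j=4 picked index 3: u0 ∈ [-26/95, 1/5)
intersection: [12/95, 1/5)

12/95 1/5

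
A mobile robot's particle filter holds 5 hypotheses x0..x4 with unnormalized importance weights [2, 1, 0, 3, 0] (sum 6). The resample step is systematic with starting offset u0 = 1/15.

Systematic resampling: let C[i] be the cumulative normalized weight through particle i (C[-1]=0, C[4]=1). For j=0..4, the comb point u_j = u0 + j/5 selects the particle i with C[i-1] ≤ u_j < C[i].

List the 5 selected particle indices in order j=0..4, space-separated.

0 0 1 3 3

C = [1/3, 1/2, 1/2, 1, 1]
j=0: u_0=1/15 ∈ [0, 1/3) → index 0
j=1: u_1=4/15 ∈ [0, 1/3) → index 0
j=2: u_2=7/15 ∈ [1/3, 1/2) → index 1
j=3: u_3=2/3 ∈ [1/2, 1) → index 3
j=4: u_4=13/15 ∈ [1/2, 1) → index 3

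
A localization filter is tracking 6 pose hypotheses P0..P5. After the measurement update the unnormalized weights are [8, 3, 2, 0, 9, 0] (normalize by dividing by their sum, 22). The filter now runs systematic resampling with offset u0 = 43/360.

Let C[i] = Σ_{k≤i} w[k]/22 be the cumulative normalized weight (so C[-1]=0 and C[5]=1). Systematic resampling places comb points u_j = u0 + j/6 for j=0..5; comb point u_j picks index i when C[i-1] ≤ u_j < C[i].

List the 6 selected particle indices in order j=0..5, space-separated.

C = [4/11, 1/2, 13/22, 13/22, 1, 1]
j=0: u_0=43/360 ∈ [0, 4/11) → index 0
j=1: u_1=103/360 ∈ [0, 4/11) → index 0
j=2: u_2=163/360 ∈ [4/11, 1/2) → index 1
j=3: u_3=223/360 ∈ [13/22, 1) → index 4
j=4: u_4=283/360 ∈ [13/22, 1) → index 4
j=5: u_5=343/360 ∈ [13/22, 1) → index 4

0 0 1 4 4 4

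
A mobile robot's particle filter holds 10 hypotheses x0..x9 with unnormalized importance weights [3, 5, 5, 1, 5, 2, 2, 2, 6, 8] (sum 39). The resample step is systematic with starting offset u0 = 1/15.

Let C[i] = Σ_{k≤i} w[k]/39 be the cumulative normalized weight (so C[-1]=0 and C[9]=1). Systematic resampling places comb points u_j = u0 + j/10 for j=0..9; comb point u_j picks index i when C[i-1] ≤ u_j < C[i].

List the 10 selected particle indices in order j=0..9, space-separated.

C = [1/13, 8/39, 1/3, 14/39, 19/39, 7/13, 23/39, 25/39, 31/39, 1]
j=0: u_0=1/15 ∈ [0, 1/13) → index 0
j=1: u_1=1/6 ∈ [1/13, 8/39) → index 1
j=2: u_2=4/15 ∈ [8/39, 1/3) → index 2
j=3: u_3=11/30 ∈ [14/39, 19/39) → index 4
j=4: u_4=7/15 ∈ [14/39, 19/39) → index 4
j=5: u_5=17/30 ∈ [7/13, 23/39) → index 6
j=6: u_6=2/3 ∈ [25/39, 31/39) → index 8
j=7: u_7=23/30 ∈ [25/39, 31/39) → index 8
j=8: u_8=13/15 ∈ [31/39, 1) → index 9
j=9: u_9=29/30 ∈ [31/39, 1) → index 9

0 1 2 4 4 6 8 8 9 9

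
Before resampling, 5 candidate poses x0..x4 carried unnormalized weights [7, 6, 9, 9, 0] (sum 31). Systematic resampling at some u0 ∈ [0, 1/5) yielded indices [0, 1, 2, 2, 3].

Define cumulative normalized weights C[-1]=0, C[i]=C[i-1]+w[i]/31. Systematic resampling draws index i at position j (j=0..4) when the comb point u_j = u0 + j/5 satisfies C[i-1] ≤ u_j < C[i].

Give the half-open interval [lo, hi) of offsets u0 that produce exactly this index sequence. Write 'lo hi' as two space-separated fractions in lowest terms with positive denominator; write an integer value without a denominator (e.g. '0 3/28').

4/155 17/155

C = [7/31, 13/31, 22/31, 1, 1]
j=0 picked index 0: u0 ∈ [0, 7/31)
j=1 picked index 1: u0 ∈ [4/155, 34/155)
j=2 picked index 2: u0 ∈ [3/155, 48/155)
j=3 picked index 2: u0 ∈ [-28/155, 17/155)
j=4 picked index 3: u0 ∈ [-14/155, 1/5)
intersection: [4/155, 17/155)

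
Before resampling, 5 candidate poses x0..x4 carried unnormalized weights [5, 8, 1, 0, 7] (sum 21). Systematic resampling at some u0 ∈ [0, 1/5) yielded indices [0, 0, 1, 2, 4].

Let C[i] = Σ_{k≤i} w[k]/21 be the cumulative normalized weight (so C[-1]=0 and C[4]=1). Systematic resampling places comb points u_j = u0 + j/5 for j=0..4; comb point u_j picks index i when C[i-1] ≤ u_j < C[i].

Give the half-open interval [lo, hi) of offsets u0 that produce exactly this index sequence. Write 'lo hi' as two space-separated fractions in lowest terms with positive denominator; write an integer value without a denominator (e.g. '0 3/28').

2/105 4/105

C = [5/21, 13/21, 2/3, 2/3, 1]
j=0 picked index 0: u0 ∈ [0, 5/21)
j=1 picked index 0: u0 ∈ [-1/5, 4/105)
j=2 picked index 1: u0 ∈ [-17/105, 23/105)
j=3 picked index 2: u0 ∈ [2/105, 1/15)
j=4 picked index 4: u0 ∈ [-2/15, 1/5)
intersection: [2/105, 4/105)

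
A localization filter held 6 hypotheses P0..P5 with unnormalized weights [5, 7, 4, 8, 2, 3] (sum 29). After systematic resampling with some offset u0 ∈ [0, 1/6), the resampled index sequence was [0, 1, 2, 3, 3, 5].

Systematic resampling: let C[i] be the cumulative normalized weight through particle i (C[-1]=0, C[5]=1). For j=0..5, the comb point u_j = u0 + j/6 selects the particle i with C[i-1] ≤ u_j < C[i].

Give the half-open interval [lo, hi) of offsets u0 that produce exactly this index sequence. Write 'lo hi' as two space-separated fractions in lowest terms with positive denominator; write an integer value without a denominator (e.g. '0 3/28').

C = [5/29, 12/29, 16/29, 24/29, 26/29, 1]
j=0 picked index 0: u0 ∈ [0, 5/29)
j=1 picked index 1: u0 ∈ [1/174, 43/174)
j=2 picked index 2: u0 ∈ [7/87, 19/87)
j=3 picked index 3: u0 ∈ [3/58, 19/58)
j=4 picked index 3: u0 ∈ [-10/87, 14/87)
j=5 picked index 5: u0 ∈ [11/174, 1/6)
intersection: [7/87, 14/87)

7/87 14/87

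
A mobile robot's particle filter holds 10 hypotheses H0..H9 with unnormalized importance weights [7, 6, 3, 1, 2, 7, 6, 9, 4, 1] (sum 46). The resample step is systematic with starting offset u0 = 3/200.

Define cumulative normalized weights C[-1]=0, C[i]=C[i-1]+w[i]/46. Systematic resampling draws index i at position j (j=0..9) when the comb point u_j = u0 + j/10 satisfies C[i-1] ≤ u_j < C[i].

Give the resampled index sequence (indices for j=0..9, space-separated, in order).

0 0 1 2 5 5 6 7 7 8

C = [7/46, 13/46, 8/23, 17/46, 19/46, 13/23, 16/23, 41/46, 45/46, 1]
j=0: u_0=3/200 ∈ [0, 7/46) → index 0
j=1: u_1=23/200 ∈ [0, 7/46) → index 0
j=2: u_2=43/200 ∈ [7/46, 13/46) → index 1
j=3: u_3=63/200 ∈ [13/46, 8/23) → index 2
j=4: u_4=83/200 ∈ [19/46, 13/23) → index 5
j=5: u_5=103/200 ∈ [19/46, 13/23) → index 5
j=6: u_6=123/200 ∈ [13/23, 16/23) → index 6
j=7: u_7=143/200 ∈ [16/23, 41/46) → index 7
j=8: u_8=163/200 ∈ [16/23, 41/46) → index 7
j=9: u_9=183/200 ∈ [41/46, 45/46) → index 8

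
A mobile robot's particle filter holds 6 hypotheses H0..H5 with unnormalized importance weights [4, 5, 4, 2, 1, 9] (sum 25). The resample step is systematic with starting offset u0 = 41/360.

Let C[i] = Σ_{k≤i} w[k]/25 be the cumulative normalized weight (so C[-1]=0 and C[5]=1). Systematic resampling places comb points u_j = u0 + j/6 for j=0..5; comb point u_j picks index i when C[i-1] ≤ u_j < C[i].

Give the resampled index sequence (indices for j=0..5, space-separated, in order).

C = [4/25, 9/25, 13/25, 3/5, 16/25, 1]
j=0: u_0=41/360 ∈ [0, 4/25) → index 0
j=1: u_1=101/360 ∈ [4/25, 9/25) → index 1
j=2: u_2=161/360 ∈ [9/25, 13/25) → index 2
j=3: u_3=221/360 ∈ [3/5, 16/25) → index 4
j=4: u_4=281/360 ∈ [16/25, 1) → index 5
j=5: u_5=341/360 ∈ [16/25, 1) → index 5

0 1 2 4 5 5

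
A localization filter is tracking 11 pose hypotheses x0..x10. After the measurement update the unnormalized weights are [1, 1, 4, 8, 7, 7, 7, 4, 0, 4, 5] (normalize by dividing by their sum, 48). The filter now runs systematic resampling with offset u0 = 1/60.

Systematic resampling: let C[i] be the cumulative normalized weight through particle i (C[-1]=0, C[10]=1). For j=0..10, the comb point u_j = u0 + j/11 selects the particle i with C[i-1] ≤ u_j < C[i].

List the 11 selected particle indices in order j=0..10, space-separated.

0 2 3 3 4 5 5 6 7 9 10

C = [1/48, 1/24, 1/8, 7/24, 7/16, 7/12, 35/48, 13/16, 13/16, 43/48, 1]
j=0: u_0=1/60 ∈ [0, 1/48) → index 0
j=1: u_1=71/660 ∈ [1/24, 1/8) → index 2
j=2: u_2=131/660 ∈ [1/8, 7/24) → index 3
j=3: u_3=191/660 ∈ [1/8, 7/24) → index 3
j=4: u_4=251/660 ∈ [7/24, 7/16) → index 4
j=5: u_5=311/660 ∈ [7/16, 7/12) → index 5
j=6: u_6=371/660 ∈ [7/16, 7/12) → index 5
j=7: u_7=431/660 ∈ [7/12, 35/48) → index 6
j=8: u_8=491/660 ∈ [35/48, 13/16) → index 7
j=9: u_9=551/660 ∈ [13/16, 43/48) → index 9
j=10: u_10=611/660 ∈ [43/48, 1) → index 10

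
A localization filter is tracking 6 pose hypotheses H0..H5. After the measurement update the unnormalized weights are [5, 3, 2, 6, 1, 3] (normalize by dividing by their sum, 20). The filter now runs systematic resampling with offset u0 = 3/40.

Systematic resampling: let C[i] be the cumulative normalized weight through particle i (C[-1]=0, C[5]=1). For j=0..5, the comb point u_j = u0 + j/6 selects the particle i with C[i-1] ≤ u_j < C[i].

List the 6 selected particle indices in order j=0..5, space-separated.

C = [1/4, 2/5, 1/2, 4/5, 17/20, 1]
j=0: u_0=3/40 ∈ [0, 1/4) → index 0
j=1: u_1=29/120 ∈ [0, 1/4) → index 0
j=2: u_2=49/120 ∈ [2/5, 1/2) → index 2
j=3: u_3=23/40 ∈ [1/2, 4/5) → index 3
j=4: u_4=89/120 ∈ [1/2, 4/5) → index 3
j=5: u_5=109/120 ∈ [17/20, 1) → index 5

0 0 2 3 3 5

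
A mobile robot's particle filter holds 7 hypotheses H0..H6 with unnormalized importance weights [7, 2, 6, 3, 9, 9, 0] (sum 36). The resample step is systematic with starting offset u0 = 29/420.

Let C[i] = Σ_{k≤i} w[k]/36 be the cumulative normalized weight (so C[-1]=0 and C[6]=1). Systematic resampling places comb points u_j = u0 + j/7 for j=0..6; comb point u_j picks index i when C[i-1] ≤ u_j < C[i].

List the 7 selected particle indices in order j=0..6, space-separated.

0 1 2 3 4 5 5

C = [7/36, 1/4, 5/12, 1/2, 3/4, 1, 1]
j=0: u_0=29/420 ∈ [0, 7/36) → index 0
j=1: u_1=89/420 ∈ [7/36, 1/4) → index 1
j=2: u_2=149/420 ∈ [1/4, 5/12) → index 2
j=3: u_3=209/420 ∈ [5/12, 1/2) → index 3
j=4: u_4=269/420 ∈ [1/2, 3/4) → index 4
j=5: u_5=47/60 ∈ [3/4, 1) → index 5
j=6: u_6=389/420 ∈ [3/4, 1) → index 5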